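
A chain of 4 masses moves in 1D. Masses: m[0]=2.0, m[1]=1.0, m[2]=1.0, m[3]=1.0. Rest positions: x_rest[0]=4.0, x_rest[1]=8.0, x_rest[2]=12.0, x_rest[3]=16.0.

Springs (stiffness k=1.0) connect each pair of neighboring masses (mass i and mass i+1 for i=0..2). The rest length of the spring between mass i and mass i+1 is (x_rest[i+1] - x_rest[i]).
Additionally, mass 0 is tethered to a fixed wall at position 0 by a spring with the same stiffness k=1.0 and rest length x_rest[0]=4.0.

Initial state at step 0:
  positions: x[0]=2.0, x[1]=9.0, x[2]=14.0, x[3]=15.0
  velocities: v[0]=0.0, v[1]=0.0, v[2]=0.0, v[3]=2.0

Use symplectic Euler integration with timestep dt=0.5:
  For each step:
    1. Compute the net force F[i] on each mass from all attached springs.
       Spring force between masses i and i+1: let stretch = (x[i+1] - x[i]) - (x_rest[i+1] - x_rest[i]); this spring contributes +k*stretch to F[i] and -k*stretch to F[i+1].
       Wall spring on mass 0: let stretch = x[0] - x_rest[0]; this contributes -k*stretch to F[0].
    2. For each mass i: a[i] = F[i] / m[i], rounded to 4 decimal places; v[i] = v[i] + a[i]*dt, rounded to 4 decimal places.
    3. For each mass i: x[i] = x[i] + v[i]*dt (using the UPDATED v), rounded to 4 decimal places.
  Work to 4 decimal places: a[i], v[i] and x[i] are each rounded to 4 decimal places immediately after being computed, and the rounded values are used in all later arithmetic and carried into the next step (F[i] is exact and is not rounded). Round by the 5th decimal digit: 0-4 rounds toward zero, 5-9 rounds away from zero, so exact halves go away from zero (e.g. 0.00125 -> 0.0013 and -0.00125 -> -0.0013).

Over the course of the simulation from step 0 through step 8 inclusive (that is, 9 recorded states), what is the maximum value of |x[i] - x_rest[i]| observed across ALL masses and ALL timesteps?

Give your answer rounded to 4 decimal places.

Answer: 4.5903

Derivation:
Step 0: x=[2.0000 9.0000 14.0000 15.0000] v=[0.0000 0.0000 0.0000 2.0000]
Step 1: x=[2.6250 8.5000 13.0000 16.7500] v=[1.2500 -1.0000 -2.0000 3.5000]
Step 2: x=[3.6563 7.6563 11.8125 18.5625] v=[2.0625 -1.6875 -2.3750 3.6250]
Step 3: x=[4.7306 6.8516 11.2735 19.6875] v=[2.1485 -1.6094 -1.0781 2.2500]
Step 4: x=[5.4787 6.6221 11.7325 19.7090] v=[1.4961 -0.4590 0.9180 0.0430]
Step 5: x=[5.6849 7.3844 12.9081 18.7364] v=[0.4123 1.5245 2.3511 -1.9453]
Step 6: x=[5.3929 9.1027 14.1598 17.3067] v=[-0.5841 3.4366 2.5034 -2.8595]
Step 7: x=[4.8905 11.1579 14.9340 16.0902] v=[-1.0049 4.1103 1.5483 -2.4330]
Step 8: x=[4.5602 12.5903 15.0532 15.5847] v=[-0.6607 2.8647 0.2384 -1.0111]
Max displacement = 4.5903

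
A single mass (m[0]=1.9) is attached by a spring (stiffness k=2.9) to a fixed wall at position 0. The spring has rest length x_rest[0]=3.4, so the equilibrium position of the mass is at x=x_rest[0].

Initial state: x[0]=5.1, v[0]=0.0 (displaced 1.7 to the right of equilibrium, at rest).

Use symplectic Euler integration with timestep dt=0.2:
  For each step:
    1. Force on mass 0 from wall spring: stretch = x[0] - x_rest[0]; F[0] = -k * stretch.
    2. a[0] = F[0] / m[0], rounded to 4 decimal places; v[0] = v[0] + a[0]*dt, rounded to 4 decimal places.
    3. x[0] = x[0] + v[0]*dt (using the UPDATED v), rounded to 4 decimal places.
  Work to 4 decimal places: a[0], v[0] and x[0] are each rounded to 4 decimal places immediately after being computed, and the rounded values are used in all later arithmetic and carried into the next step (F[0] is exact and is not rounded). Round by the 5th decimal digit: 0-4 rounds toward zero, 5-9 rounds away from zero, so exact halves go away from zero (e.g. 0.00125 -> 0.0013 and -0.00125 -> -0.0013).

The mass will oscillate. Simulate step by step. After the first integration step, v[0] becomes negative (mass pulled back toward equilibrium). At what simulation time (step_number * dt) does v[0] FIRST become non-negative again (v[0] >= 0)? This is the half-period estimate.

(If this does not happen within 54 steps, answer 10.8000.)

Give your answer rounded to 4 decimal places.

Step 0: x=[5.1000] v=[0.0000]
Step 1: x=[4.9962] v=[-0.5189]
Step 2: x=[4.7950] v=[-1.0062]
Step 3: x=[4.5086] v=[-1.4320]
Step 4: x=[4.1545] v=[-1.7704]
Step 5: x=[3.7544] v=[-2.0007]
Step 6: x=[3.3326] v=[-2.1089]
Step 7: x=[2.9149] v=[-2.0883]
Step 8: x=[2.5269] v=[-1.9402]
Step 9: x=[2.1922] v=[-1.6737]
Step 10: x=[1.9312] v=[-1.3050]
Step 11: x=[1.7599] v=[-0.8566]
Step 12: x=[1.6887] v=[-0.3559]
Step 13: x=[1.7220] v=[0.1665]
First v>=0 after going negative at step 13, time=2.6000

Answer: 2.6000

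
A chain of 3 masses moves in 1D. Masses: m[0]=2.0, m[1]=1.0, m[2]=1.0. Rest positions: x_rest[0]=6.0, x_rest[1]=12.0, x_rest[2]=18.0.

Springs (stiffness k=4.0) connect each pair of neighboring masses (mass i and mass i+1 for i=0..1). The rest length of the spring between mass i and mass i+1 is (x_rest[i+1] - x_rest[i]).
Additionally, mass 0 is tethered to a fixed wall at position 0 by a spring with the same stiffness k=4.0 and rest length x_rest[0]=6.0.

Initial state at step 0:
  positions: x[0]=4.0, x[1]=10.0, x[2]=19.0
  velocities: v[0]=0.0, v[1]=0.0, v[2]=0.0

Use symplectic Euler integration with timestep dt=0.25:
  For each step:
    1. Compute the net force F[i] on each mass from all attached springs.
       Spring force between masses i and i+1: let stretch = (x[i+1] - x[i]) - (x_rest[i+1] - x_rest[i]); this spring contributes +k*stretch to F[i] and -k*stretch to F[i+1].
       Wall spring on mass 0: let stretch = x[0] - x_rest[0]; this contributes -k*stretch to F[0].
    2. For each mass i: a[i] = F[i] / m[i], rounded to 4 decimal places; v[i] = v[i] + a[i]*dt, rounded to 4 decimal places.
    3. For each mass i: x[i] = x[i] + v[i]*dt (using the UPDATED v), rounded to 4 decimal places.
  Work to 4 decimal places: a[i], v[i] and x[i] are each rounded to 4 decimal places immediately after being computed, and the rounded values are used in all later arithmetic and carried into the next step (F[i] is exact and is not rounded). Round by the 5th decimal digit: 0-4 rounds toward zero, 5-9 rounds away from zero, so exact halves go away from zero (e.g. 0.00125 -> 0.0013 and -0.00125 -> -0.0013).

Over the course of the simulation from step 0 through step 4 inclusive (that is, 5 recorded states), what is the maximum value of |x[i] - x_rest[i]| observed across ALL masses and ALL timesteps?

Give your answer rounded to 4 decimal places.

Answer: 2.2636

Derivation:
Step 0: x=[4.0000 10.0000 19.0000] v=[0.0000 0.0000 0.0000]
Step 1: x=[4.2500 10.7500 18.2500] v=[1.0000 3.0000 -3.0000]
Step 2: x=[4.7813 11.7500 17.1250] v=[2.1250 4.0000 -4.5000]
Step 3: x=[5.5860 12.3516 16.1563] v=[3.2187 2.4063 -3.8750]
Step 4: x=[6.5381 12.2130 15.7364] v=[3.8085 -0.5546 -1.6797]
Max displacement = 2.2636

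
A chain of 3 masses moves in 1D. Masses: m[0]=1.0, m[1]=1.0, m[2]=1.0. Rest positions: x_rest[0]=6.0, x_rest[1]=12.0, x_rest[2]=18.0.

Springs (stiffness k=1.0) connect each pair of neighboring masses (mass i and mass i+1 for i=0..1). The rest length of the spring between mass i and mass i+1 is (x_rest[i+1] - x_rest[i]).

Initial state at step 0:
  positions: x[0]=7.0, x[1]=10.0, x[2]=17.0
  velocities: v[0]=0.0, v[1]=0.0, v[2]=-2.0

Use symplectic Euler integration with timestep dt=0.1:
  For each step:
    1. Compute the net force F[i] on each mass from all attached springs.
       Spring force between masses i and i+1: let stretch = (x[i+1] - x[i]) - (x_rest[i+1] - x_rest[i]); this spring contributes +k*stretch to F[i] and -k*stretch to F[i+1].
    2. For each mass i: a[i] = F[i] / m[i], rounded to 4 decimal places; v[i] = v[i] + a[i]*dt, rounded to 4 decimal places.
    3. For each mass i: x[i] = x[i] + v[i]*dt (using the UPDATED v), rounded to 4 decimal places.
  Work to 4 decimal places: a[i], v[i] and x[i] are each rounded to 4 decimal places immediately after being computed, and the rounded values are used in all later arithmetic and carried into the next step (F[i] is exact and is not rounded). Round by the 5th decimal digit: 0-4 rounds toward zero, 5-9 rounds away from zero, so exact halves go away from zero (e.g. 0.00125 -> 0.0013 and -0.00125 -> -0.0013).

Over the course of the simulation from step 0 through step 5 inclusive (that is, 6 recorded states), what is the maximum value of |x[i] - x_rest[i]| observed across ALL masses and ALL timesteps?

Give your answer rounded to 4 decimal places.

Step 0: x=[7.0000 10.0000 17.0000] v=[0.0000 0.0000 -2.0000]
Step 1: x=[6.9700 10.0400 16.7900] v=[-0.3000 0.4000 -2.1000]
Step 2: x=[6.9107 10.1168 16.5725] v=[-0.5930 0.7680 -2.1750]
Step 3: x=[6.8235 10.2261 16.3504] v=[-0.8724 1.0930 -2.2206]
Step 4: x=[6.7103 10.3626 16.1271] v=[-1.1321 1.3652 -2.2330]
Step 5: x=[6.5736 10.5202 15.9062] v=[-1.3669 1.5764 -2.2095]
Max displacement = 2.0938

Answer: 2.0938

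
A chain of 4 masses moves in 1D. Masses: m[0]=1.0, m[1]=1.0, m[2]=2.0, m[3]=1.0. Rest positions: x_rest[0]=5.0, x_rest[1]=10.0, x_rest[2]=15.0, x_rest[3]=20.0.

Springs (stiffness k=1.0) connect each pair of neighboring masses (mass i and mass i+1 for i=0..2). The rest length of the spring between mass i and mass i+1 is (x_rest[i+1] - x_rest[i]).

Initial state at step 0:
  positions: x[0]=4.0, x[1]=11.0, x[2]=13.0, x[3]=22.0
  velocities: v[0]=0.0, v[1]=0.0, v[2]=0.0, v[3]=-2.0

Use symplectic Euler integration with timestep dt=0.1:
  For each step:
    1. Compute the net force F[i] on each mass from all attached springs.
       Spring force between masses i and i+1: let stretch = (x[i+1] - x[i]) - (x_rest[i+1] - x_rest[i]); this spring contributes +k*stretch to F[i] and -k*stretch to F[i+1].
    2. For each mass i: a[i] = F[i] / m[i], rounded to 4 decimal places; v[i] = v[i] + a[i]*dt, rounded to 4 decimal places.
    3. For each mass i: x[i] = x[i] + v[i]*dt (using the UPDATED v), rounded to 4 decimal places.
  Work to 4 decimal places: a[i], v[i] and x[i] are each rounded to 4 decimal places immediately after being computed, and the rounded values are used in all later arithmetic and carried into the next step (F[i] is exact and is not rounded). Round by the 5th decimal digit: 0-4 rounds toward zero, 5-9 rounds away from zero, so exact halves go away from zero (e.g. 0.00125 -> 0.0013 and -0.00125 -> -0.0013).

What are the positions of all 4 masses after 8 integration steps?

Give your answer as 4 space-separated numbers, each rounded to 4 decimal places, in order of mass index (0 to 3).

Step 0: x=[4.0000 11.0000 13.0000 22.0000] v=[0.0000 0.0000 0.0000 -2.0000]
Step 1: x=[4.0200 10.9500 13.0350 21.7600] v=[0.2000 -0.5000 0.3500 -2.4000]
Step 2: x=[4.0593 10.8516 13.1032 21.4828] v=[0.3930 -0.9845 0.6820 -2.7725]
Step 3: x=[4.1165 10.7077 13.2020 21.1718] v=[0.5722 -1.4386 0.9884 -3.1105]
Step 4: x=[4.1896 10.5229 13.3282 20.8311] v=[0.7313 -1.8483 1.2622 -3.4075]
Step 5: x=[4.2761 10.3028 13.4779 20.4653] v=[0.8646 -2.2011 1.4971 -3.6578]
Step 6: x=[4.3728 10.0542 13.6467 20.0797] v=[0.9673 -2.4863 1.6877 -3.8565]
Step 7: x=[4.4763 9.7847 13.8297 19.6797] v=[1.0354 -2.6952 1.8297 -3.9998]
Step 8: x=[4.5829 9.5026 14.0217 19.2712] v=[1.0662 -2.8215 1.9200 -4.0848]

Answer: 4.5829 9.5026 14.0217 19.2712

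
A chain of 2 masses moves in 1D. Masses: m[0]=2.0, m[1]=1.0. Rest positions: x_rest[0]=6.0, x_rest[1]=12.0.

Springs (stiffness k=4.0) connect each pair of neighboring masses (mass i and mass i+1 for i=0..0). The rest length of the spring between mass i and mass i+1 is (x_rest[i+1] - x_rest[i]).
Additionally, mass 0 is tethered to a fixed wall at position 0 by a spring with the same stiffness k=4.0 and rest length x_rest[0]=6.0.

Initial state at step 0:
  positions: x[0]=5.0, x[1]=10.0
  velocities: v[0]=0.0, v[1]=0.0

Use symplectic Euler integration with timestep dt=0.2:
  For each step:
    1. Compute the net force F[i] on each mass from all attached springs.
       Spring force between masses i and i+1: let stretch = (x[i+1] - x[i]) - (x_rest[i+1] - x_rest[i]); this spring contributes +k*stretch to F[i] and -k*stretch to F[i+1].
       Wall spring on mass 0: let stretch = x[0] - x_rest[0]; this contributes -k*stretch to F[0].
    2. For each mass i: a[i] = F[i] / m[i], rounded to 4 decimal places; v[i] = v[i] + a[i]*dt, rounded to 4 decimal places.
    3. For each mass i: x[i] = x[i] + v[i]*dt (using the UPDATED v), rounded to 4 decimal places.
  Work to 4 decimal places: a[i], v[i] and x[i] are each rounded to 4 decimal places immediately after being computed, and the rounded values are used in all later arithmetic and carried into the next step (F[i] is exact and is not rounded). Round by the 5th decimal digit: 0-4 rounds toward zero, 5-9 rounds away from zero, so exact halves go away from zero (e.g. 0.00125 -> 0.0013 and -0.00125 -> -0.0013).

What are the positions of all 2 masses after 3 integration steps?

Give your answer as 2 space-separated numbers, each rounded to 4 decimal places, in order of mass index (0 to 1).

Step 0: x=[5.0000 10.0000] v=[0.0000 0.0000]
Step 1: x=[5.0000 10.1600] v=[0.0000 0.8000]
Step 2: x=[5.0128 10.4544] v=[0.0640 1.4720]
Step 3: x=[5.0599 10.8381] v=[0.2355 1.9187]

Answer: 5.0599 10.8381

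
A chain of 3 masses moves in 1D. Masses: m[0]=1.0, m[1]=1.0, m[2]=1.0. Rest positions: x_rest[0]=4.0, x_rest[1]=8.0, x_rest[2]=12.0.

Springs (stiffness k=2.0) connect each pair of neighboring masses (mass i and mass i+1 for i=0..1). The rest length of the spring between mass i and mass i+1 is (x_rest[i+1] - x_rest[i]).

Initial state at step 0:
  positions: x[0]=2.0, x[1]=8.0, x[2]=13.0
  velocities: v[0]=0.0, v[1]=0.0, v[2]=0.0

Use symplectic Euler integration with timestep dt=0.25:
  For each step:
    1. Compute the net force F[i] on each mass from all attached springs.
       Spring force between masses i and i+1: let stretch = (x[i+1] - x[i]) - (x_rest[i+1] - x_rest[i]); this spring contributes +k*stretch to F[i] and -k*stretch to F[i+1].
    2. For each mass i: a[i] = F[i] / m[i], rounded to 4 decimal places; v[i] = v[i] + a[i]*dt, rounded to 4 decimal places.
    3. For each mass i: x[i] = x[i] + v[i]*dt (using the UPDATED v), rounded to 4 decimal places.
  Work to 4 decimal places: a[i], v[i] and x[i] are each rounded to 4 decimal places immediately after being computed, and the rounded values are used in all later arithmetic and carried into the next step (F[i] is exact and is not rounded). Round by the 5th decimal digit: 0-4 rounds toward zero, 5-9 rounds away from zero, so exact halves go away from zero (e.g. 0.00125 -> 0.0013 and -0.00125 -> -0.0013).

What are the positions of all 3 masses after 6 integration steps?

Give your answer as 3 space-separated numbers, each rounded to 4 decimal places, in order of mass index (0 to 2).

Step 0: x=[2.0000 8.0000 13.0000] v=[0.0000 0.0000 0.0000]
Step 1: x=[2.2500 7.8750 12.8750] v=[1.0000 -0.5000 -0.5000]
Step 2: x=[2.7031 7.6719 12.6250] v=[1.8125 -0.8125 -1.0000]
Step 3: x=[3.2773 7.4668 12.2559] v=[2.2969 -0.8204 -1.4766]
Step 4: x=[3.8752 7.3367 11.7881] v=[2.3917 -0.5206 -1.8712]
Step 5: x=[4.4058 7.3303 11.2639] v=[2.1225 -0.0257 -2.0969]
Step 6: x=[4.8020 7.4500 10.7480] v=[1.5848 0.4789 -2.0637]

Answer: 4.8020 7.4500 10.7480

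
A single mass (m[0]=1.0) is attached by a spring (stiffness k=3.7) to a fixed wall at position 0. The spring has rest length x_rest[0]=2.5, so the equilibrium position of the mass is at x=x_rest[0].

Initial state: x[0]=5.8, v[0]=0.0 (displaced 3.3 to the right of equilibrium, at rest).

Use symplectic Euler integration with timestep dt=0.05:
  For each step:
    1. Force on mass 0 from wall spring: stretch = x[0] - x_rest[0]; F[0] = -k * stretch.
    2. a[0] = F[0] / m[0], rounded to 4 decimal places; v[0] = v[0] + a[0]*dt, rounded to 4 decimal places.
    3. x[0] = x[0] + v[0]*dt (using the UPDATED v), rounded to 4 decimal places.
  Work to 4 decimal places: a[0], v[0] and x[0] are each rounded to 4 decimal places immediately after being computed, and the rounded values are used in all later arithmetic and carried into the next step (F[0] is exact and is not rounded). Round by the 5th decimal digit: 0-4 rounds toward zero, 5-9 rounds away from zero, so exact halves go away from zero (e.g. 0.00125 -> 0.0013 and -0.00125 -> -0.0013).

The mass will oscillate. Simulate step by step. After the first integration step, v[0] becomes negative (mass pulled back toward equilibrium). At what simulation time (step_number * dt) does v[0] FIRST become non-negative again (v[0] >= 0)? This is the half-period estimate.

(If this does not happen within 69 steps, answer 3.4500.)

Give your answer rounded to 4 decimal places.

Answer: 1.6500

Derivation:
Step 0: x=[5.8000] v=[0.0000]
Step 1: x=[5.7695] v=[-0.6105]
Step 2: x=[5.7087] v=[-1.2154]
Step 3: x=[5.6183] v=[-1.8090]
Step 4: x=[5.4990] v=[-2.3859]
Step 5: x=[5.3520] v=[-2.9407]
Step 6: x=[5.1786] v=[-3.4683]
Step 7: x=[4.9804] v=[-3.9638]
Step 8: x=[4.7593] v=[-4.4227]
Step 9: x=[4.5173] v=[-4.8407]
Step 10: x=[4.2566] v=[-5.2139]
Step 11: x=[3.9797] v=[-5.5389]
Step 12: x=[3.6891] v=[-5.8126]
Step 13: x=[3.3875] v=[-6.0326]
Step 14: x=[3.0777] v=[-6.1968]
Step 15: x=[2.7625] v=[-6.3037]
Step 16: x=[2.4449] v=[-6.3523]
Step 17: x=[2.1278] v=[-6.3421]
Step 18: x=[1.8141] v=[-6.2732]
Step 19: x=[1.5068] v=[-6.1463]
Step 20: x=[1.2087] v=[-5.9626]
Step 21: x=[0.9225] v=[-5.7237]
Step 22: x=[0.6509] v=[-5.4319]
Step 23: x=[0.3964] v=[-5.0898]
Step 24: x=[0.1614] v=[-4.7006]
Step 25: x=[-0.0520] v=[-4.2680]
Step 26: x=[-0.2418] v=[-3.7959]
Step 27: x=[-0.4062] v=[-3.2887]
Step 28: x=[-0.5438] v=[-2.7511]
Step 29: x=[-0.6532] v=[-2.1880]
Step 30: x=[-0.7334] v=[-1.6047]
Step 31: x=[-0.7837] v=[-1.0065]
Step 32: x=[-0.8037] v=[-0.3990]
Step 33: x=[-0.7931] v=[0.2122]
First v>=0 after going negative at step 33, time=1.6500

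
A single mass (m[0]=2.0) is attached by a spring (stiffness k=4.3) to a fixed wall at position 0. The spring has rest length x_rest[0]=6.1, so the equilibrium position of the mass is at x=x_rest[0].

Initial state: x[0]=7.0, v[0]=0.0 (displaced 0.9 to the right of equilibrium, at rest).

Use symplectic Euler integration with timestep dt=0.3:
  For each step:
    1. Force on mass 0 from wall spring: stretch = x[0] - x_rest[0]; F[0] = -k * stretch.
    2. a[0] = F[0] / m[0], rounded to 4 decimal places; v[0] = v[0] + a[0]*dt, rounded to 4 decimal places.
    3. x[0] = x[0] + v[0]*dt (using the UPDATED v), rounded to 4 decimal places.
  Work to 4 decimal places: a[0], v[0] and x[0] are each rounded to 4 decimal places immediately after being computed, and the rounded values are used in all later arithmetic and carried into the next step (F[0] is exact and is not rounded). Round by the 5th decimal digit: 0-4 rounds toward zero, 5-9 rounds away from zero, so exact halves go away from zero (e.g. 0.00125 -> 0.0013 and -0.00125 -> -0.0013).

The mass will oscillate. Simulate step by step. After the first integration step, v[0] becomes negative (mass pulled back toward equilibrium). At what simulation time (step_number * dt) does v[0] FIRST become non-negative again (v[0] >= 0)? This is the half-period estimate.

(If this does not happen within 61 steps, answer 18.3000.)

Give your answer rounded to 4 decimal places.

Answer: 2.4000

Derivation:
Step 0: x=[7.0000] v=[0.0000]
Step 1: x=[6.8259] v=[-0.5805]
Step 2: x=[6.5113] v=[-1.0487]
Step 3: x=[6.1171] v=[-1.3140]
Step 4: x=[5.7196] v=[-1.3250]
Step 5: x=[5.3957] v=[-1.0796]
Step 6: x=[5.2081] v=[-0.6253]
Step 7: x=[5.1931] v=[-0.0500]
Step 8: x=[5.3536] v=[0.5349]
First v>=0 after going negative at step 8, time=2.4000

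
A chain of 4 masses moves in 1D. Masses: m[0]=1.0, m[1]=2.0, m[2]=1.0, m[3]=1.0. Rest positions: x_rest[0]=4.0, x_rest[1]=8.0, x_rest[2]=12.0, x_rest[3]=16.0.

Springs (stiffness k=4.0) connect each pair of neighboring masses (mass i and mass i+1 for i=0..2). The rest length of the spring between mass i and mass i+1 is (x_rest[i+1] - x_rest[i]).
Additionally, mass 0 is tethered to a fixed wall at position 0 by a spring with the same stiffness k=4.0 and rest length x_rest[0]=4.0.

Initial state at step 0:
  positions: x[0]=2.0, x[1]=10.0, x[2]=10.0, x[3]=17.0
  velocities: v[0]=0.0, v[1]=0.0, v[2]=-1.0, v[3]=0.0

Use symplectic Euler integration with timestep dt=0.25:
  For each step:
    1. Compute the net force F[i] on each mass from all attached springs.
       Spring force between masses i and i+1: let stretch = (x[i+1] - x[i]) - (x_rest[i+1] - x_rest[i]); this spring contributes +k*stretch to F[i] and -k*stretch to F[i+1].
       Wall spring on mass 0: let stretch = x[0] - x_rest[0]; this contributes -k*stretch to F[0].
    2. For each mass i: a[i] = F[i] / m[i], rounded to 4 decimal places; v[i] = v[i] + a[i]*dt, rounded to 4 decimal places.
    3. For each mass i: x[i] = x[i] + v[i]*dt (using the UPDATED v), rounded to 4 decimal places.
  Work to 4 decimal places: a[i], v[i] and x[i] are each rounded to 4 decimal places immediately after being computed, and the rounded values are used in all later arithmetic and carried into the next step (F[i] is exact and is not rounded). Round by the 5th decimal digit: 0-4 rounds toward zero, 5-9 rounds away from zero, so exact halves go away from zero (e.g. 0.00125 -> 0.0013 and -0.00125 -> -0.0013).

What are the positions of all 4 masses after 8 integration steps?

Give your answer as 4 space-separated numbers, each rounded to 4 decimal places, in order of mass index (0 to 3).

Answer: 1.7305 8.2328 11.0597 16.2849

Derivation:
Step 0: x=[2.0000 10.0000 10.0000 17.0000] v=[0.0000 0.0000 -1.0000 0.0000]
Step 1: x=[3.5000 9.0000 11.5000 16.2500] v=[6.0000 -4.0000 6.0000 -3.0000]
Step 2: x=[5.5000 7.6250 13.5625 15.3125] v=[8.0000 -5.5000 8.2500 -3.7500]
Step 3: x=[6.6563 6.7266 14.5781 14.9375] v=[4.6250 -3.5938 4.0625 -1.5000]
Step 4: x=[6.1661 6.8008 13.7207 15.4727] v=[-1.9610 0.2968 -3.4296 2.1406]
Step 5: x=[4.2930 7.6607 11.5713 16.5699] v=[-7.4924 3.4394 -8.5975 4.3886]
Step 6: x=[2.1886 8.5884 9.6939 17.4174] v=[-8.4177 3.7109 -7.5095 3.3900]
Step 7: x=[1.1370 8.8544 9.4710 17.3340] v=[-4.2065 1.0638 -0.8915 -0.3335]
Step 8: x=[1.7305 8.2328 11.0597 16.2849] v=[2.3739 -2.4866 6.3549 -4.1965]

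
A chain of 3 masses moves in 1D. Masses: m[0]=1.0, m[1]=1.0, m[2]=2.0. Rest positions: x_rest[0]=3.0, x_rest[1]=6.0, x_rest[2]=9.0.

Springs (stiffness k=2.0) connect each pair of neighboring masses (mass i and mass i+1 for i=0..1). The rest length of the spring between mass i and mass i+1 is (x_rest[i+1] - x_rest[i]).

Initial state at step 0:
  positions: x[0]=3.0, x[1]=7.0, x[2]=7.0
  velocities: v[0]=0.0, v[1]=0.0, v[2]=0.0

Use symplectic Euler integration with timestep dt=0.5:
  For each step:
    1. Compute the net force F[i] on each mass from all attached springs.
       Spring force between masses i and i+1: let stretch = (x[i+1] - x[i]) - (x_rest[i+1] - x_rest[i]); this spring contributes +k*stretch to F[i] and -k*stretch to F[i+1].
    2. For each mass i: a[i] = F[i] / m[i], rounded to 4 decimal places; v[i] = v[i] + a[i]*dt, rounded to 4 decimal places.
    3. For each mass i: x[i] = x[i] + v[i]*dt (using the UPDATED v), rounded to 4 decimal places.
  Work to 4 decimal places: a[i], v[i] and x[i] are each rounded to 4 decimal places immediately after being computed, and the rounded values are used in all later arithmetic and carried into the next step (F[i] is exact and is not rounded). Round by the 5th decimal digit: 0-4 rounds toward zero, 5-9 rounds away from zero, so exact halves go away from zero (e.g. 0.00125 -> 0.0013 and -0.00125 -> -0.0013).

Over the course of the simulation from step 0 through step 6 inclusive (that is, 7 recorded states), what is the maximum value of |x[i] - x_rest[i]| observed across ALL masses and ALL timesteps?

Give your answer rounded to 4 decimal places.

Answer: 3.0195

Derivation:
Step 0: x=[3.0000 7.0000 7.0000] v=[0.0000 0.0000 0.0000]
Step 1: x=[3.5000 5.0000 7.7500] v=[1.0000 -4.0000 1.5000]
Step 2: x=[3.2500 3.6250 8.5625] v=[-0.5000 -2.7500 1.6250]
Step 3: x=[1.6875 4.5313 8.8907] v=[-3.1250 1.8125 0.6563]
Step 4: x=[0.0469 6.1954 8.8790] v=[-3.2812 3.3281 -0.0234]
Step 5: x=[-0.0195 6.1270 8.9464] v=[-0.1327 -0.1368 0.1348]
Step 6: x=[1.4874 4.3951 9.0590] v=[3.0138 -3.4639 0.2251]
Max displacement = 3.0195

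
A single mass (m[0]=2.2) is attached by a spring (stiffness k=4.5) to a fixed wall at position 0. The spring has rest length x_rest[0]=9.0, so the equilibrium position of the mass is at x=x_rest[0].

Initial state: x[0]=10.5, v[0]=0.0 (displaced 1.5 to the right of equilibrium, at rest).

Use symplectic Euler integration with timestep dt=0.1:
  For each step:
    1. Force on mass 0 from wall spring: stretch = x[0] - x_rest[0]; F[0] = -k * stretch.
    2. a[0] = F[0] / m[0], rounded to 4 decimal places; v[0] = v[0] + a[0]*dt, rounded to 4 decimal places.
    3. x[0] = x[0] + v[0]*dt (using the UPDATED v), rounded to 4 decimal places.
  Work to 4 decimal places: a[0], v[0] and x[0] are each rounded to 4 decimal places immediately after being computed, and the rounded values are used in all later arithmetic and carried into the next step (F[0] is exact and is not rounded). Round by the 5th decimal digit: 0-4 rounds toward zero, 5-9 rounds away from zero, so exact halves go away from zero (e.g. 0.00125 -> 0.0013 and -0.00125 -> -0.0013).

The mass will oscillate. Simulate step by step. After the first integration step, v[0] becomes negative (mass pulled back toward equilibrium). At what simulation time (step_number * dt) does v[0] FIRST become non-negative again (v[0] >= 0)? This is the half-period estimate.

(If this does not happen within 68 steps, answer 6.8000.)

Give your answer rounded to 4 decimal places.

Step 0: x=[10.5000] v=[0.0000]
Step 1: x=[10.4693] v=[-0.3068]
Step 2: x=[10.4086] v=[-0.6073]
Step 3: x=[10.3191] v=[-0.8954]
Step 4: x=[10.2026] v=[-1.1652]
Step 5: x=[10.0615] v=[-1.4112]
Step 6: x=[9.8987] v=[-1.6283]
Step 7: x=[9.7175] v=[-1.8121]
Step 8: x=[9.5216] v=[-1.9589]
Step 9: x=[9.3150] v=[-2.0656]
Step 10: x=[9.1020] v=[-2.1300]
Step 11: x=[8.8869] v=[-2.1509]
Step 12: x=[8.6741] v=[-2.1278]
Step 13: x=[8.4680] v=[-2.0611]
Step 14: x=[8.2728] v=[-1.9523]
Step 15: x=[8.0924] v=[-1.8036]
Step 16: x=[7.9306] v=[-1.6180]
Step 17: x=[7.7907] v=[-1.3993]
Step 18: x=[7.6755] v=[-1.1519]
Step 19: x=[7.5874] v=[-0.8810]
Step 20: x=[7.5282] v=[-0.5921]
Step 21: x=[7.4991] v=[-0.2911]
Step 22: x=[7.5007] v=[0.0159]
First v>=0 after going negative at step 22, time=2.2000

Answer: 2.2000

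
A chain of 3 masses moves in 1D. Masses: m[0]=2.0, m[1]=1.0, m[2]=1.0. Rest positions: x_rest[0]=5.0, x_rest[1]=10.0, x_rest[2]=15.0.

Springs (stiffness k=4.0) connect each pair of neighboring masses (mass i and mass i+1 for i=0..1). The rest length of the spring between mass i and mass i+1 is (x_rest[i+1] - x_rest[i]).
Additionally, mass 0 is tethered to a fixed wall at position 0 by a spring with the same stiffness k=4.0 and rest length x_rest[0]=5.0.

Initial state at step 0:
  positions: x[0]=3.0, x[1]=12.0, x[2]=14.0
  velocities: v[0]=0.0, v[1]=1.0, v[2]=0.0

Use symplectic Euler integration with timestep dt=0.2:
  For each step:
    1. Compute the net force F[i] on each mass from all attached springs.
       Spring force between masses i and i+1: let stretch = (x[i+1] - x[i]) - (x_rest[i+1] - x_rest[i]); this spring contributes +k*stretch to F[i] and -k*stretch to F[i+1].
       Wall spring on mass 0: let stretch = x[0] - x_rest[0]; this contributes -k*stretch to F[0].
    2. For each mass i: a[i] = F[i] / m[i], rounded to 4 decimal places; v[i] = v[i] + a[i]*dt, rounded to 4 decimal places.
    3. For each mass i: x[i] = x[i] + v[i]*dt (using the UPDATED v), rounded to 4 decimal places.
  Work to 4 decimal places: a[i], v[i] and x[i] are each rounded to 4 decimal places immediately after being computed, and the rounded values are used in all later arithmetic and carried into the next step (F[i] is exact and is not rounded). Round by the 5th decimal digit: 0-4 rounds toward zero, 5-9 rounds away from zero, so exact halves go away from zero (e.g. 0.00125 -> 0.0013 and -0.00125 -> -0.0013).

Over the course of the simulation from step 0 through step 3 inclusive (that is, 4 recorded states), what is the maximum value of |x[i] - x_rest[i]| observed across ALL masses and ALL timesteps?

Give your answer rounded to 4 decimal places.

Step 0: x=[3.0000 12.0000 14.0000] v=[0.0000 1.0000 0.0000]
Step 1: x=[3.4800 11.0800 14.4800] v=[2.4000 -4.6000 2.4000]
Step 2: x=[4.2896 9.4880 15.2160] v=[4.0480 -7.9600 3.6800]
Step 3: x=[5.1719 7.9807 15.8355] v=[4.4115 -7.5363 3.0976]
Max displacement = 2.0193

Answer: 2.0193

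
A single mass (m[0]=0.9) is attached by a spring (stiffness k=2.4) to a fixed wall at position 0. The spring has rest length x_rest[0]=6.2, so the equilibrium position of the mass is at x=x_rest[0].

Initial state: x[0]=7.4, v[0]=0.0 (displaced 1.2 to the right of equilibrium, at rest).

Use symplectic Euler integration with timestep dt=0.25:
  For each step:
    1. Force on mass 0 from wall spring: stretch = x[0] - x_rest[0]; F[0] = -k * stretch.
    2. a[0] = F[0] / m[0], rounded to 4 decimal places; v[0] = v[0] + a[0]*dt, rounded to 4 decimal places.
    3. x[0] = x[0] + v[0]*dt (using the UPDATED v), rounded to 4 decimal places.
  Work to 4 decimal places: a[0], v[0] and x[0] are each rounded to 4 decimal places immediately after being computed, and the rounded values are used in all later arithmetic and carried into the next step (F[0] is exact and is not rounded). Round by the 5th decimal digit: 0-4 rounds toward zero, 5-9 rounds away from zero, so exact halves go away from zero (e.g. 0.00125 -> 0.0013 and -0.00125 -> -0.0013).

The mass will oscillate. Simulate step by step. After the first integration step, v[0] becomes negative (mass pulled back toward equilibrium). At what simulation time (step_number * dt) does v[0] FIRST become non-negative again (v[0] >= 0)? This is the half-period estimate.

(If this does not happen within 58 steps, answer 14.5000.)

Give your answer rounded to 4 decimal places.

Answer: 2.0000

Derivation:
Step 0: x=[7.4000] v=[0.0000]
Step 1: x=[7.2000] v=[-0.8000]
Step 2: x=[6.8333] v=[-1.4667]
Step 3: x=[6.3611] v=[-1.8889]
Step 4: x=[5.8620] v=[-1.9963]
Step 5: x=[5.4193] v=[-1.7710]
Step 6: x=[5.1067] v=[-1.2505]
Step 7: x=[4.9763] v=[-0.5216]
Step 8: x=[5.0499] v=[0.2942]
First v>=0 after going negative at step 8, time=2.0000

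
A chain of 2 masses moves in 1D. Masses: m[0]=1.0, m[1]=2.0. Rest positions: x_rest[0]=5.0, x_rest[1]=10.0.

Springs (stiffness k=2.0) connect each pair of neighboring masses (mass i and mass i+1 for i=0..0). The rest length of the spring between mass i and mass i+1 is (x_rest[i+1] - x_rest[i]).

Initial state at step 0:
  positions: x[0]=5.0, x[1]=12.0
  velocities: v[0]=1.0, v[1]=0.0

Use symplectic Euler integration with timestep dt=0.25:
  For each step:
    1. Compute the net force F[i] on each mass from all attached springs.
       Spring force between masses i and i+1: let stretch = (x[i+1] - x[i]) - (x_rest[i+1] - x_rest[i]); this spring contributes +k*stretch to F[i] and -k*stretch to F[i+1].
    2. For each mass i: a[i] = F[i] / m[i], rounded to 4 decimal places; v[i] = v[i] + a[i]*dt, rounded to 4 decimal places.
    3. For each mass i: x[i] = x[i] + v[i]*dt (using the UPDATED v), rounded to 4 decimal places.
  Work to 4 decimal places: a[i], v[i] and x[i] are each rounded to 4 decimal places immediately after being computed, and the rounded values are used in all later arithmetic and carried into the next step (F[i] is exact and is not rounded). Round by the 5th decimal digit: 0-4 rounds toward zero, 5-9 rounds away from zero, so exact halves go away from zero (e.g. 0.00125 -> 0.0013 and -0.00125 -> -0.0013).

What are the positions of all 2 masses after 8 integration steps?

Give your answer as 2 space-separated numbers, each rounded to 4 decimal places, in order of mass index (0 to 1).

Answer: 8.0159 11.4922

Derivation:
Step 0: x=[5.0000 12.0000] v=[1.0000 0.0000]
Step 1: x=[5.5000 11.8750] v=[2.0000 -0.5000]
Step 2: x=[6.1719 11.6641] v=[2.6875 -0.8438]
Step 3: x=[6.9053 11.4224] v=[2.9336 -0.9669]
Step 4: x=[7.5784 11.2109] v=[2.6922 -0.8462]
Step 5: x=[8.0805 11.0848] v=[2.0085 -0.5043]
Step 6: x=[8.3332 11.0835] v=[1.0107 -0.0054]
Step 7: x=[8.3047 11.2228] v=[-0.1142 0.5570]
Step 8: x=[8.0159 11.4922] v=[-1.1552 1.0775]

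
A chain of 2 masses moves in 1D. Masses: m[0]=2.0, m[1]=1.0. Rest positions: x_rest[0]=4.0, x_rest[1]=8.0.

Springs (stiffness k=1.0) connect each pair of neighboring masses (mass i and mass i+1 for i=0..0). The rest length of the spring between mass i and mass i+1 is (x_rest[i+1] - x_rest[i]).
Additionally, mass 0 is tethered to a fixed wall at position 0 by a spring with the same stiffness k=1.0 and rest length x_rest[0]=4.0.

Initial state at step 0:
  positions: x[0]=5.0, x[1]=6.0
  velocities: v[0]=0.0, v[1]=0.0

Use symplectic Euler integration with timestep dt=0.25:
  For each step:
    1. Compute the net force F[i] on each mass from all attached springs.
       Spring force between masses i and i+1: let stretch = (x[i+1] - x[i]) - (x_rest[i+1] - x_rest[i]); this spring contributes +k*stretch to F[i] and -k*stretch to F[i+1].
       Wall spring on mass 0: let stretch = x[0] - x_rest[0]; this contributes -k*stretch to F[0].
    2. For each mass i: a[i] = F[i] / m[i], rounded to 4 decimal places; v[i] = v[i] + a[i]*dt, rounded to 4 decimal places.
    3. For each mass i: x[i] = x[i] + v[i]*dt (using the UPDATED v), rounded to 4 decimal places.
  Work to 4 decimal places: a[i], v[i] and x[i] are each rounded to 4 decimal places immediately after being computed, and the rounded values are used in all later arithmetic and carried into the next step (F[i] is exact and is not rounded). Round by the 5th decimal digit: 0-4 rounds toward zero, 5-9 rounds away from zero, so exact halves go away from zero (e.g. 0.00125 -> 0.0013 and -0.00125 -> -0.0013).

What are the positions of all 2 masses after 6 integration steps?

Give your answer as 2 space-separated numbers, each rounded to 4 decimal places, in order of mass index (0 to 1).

Step 0: x=[5.0000 6.0000] v=[0.0000 0.0000]
Step 1: x=[4.8750 6.1875] v=[-0.5000 0.7500]
Step 2: x=[4.6387 6.5430] v=[-0.9453 1.4219]
Step 3: x=[4.3169 7.0295] v=[-1.2871 1.9458]
Step 4: x=[3.9450 7.5964] v=[-1.4877 2.2677]
Step 5: x=[3.5639 8.1851] v=[-1.5244 2.3549]
Step 6: x=[3.2159 8.7350] v=[-1.3922 2.1996]

Answer: 3.2159 8.7350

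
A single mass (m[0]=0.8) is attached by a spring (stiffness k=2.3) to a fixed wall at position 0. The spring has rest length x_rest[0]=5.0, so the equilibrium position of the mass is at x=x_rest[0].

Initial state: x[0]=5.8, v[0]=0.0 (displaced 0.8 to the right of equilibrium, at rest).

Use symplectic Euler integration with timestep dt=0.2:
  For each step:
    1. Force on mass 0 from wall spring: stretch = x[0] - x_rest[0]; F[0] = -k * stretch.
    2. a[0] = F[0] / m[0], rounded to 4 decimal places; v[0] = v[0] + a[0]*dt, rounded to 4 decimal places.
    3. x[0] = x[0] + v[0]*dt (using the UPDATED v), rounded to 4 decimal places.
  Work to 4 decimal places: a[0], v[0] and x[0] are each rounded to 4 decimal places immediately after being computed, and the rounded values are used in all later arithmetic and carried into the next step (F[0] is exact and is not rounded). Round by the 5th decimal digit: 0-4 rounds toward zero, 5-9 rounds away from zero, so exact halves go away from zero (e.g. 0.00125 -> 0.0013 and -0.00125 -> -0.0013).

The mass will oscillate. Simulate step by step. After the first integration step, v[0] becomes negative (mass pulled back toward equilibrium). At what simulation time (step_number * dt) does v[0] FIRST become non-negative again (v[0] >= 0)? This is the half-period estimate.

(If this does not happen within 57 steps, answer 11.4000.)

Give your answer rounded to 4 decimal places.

Step 0: x=[5.8000] v=[0.0000]
Step 1: x=[5.7080] v=[-0.4600]
Step 2: x=[5.5346] v=[-0.8671]
Step 3: x=[5.2997] v=[-1.1745]
Step 4: x=[5.0303] v=[-1.3468]
Step 5: x=[4.7575] v=[-1.3642]
Step 6: x=[4.5125] v=[-1.2248]
Step 7: x=[4.3236] v=[-0.9445]
Step 8: x=[4.2125] v=[-0.5556]
Step 9: x=[4.1919] v=[-0.1028]
Step 10: x=[4.2643] v=[0.3619]
First v>=0 after going negative at step 10, time=2.0000

Answer: 2.0000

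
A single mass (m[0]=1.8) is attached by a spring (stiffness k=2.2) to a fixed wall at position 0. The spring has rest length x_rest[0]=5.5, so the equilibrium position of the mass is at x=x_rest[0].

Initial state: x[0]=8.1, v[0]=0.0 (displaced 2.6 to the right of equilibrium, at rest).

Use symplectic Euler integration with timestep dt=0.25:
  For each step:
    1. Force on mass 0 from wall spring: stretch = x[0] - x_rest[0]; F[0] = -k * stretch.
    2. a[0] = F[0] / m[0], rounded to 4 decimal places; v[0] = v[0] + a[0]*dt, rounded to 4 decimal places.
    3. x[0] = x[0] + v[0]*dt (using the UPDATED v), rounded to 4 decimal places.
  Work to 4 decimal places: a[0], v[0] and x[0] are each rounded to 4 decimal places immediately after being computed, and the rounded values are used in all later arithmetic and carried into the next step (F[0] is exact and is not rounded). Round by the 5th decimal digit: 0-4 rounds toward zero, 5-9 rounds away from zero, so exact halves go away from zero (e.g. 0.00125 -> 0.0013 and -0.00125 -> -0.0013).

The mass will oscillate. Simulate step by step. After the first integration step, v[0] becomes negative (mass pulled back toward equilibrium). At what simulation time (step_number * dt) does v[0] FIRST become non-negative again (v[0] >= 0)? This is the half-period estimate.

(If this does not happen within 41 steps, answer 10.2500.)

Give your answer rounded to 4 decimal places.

Step 0: x=[8.1000] v=[0.0000]
Step 1: x=[7.9014] v=[-0.7945]
Step 2: x=[7.5193] v=[-1.5283]
Step 3: x=[6.9830] v=[-2.1453]
Step 4: x=[6.3334] v=[-2.5985]
Step 5: x=[5.6201] v=[-2.8532]
Step 6: x=[4.8976] v=[-2.8899]
Step 7: x=[4.2212] v=[-2.7058]
Step 8: x=[3.6424] v=[-2.3151]
Step 9: x=[3.2055] v=[-1.7475]
Step 10: x=[2.9439] v=[-1.0464]
Step 11: x=[2.8776] v=[-0.2654]
Step 12: x=[3.0116] v=[0.5359]
First v>=0 after going negative at step 12, time=3.0000

Answer: 3.0000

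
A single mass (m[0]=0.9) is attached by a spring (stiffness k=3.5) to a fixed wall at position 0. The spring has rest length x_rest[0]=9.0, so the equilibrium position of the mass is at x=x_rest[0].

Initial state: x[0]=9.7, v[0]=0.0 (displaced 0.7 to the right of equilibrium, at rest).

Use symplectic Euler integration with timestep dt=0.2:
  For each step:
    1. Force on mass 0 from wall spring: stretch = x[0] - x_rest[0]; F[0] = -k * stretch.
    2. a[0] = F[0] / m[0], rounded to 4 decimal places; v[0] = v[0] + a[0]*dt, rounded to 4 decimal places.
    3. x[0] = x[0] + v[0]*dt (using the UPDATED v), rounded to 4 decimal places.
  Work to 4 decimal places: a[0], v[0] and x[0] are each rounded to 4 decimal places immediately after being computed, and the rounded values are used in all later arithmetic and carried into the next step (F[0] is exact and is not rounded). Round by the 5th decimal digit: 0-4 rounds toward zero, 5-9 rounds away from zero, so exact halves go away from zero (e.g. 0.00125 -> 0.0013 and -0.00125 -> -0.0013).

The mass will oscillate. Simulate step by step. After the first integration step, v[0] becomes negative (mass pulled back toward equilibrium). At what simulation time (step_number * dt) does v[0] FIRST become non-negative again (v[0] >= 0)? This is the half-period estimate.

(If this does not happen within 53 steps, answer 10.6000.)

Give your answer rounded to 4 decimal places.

Step 0: x=[9.7000] v=[0.0000]
Step 1: x=[9.5911] v=[-0.5444]
Step 2: x=[9.3903] v=[-1.0041]
Step 3: x=[9.1288] v=[-1.3077]
Step 4: x=[8.8472] v=[-1.4079]
Step 5: x=[8.5894] v=[-1.2891]
Step 6: x=[8.3955] v=[-0.9697]
Step 7: x=[8.2956] v=[-0.4995]
Step 8: x=[8.3053] v=[0.0484]
First v>=0 after going negative at step 8, time=1.6000

Answer: 1.6000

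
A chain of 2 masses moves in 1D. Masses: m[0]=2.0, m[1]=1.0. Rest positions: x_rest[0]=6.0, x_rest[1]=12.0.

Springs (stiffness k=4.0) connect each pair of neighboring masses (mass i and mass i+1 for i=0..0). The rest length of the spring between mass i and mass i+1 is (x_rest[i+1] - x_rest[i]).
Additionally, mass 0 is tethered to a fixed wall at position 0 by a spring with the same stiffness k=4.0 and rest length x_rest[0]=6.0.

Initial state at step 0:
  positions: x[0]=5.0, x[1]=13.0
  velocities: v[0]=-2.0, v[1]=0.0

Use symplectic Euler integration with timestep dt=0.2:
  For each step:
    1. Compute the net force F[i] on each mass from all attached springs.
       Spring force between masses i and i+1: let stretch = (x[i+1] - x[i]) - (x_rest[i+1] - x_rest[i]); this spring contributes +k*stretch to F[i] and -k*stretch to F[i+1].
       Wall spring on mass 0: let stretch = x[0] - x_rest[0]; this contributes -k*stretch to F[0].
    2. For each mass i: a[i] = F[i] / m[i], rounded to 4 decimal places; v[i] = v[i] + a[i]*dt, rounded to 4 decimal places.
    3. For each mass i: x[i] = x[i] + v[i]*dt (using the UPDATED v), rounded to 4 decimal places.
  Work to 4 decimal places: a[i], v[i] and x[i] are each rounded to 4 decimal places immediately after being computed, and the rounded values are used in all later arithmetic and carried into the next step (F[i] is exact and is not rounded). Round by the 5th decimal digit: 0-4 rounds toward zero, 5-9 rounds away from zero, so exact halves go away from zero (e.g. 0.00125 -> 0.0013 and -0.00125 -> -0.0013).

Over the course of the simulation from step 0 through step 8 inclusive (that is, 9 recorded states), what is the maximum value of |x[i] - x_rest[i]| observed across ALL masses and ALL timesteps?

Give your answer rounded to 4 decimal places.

Answer: 2.5141

Derivation:
Step 0: x=[5.0000 13.0000] v=[-2.0000 0.0000]
Step 1: x=[4.8400 12.6800] v=[-0.8000 -1.6000]
Step 2: x=[4.9200 12.0656] v=[0.4000 -3.0720]
Step 3: x=[5.1780 11.2679] v=[1.2902 -3.9885]
Step 4: x=[5.5090 10.4558] v=[1.6550 -4.0604]
Step 5: x=[5.7950 9.8122] v=[1.4301 -3.2178]
Step 6: x=[5.9388 9.4859] v=[0.7190 -1.6316]
Step 7: x=[5.8913 9.5520] v=[-0.2377 0.3307]
Step 8: x=[5.6653 9.9924] v=[-1.1299 2.2021]
Max displacement = 2.5141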